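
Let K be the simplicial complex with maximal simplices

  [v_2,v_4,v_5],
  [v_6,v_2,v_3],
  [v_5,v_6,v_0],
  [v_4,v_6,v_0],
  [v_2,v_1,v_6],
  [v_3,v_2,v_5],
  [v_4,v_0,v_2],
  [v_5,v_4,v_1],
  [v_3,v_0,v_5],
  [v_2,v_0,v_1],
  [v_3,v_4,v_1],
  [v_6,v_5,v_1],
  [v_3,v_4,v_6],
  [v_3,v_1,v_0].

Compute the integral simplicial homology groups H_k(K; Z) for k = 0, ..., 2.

Order the vertices as v_0 < v_1 < v_2 < v_3 < v_4 < v_5 < v_6. Listing each simplex with vertices in this order, K has dimension 2 with simplices:

  0-simplices (7): [v_0], [v_1], [v_2], [v_3], [v_4], [v_5], [v_6]
  1-simplices (21): (21 of them)
  2-simplices (14): (14 of them)

giving chain groups C_0 ≅ Z^7, C_1 ≅ Z^21, C_2 ≅ Z^14.

The boundary map ∂_1: C_1 → C_0 is given by ∂[p,q] = [q] − [p].
This gives a 7×21 integer matrix of rank 6; reducing to Smith normal form yields diagonal entries (1,1,1,1,1,1).

∂_2: C_2 → C_1 sends each 2-simplex [p,q,r] to [q,r] − [p,r] + [p,q]. For instance
  ∂[v_3,v_4,v_6] = [v_4,v_6] − [v_3,v_6] + [v_3,v_4],
  ∂[v_0,v_1,v_2] = [v_1,v_2] − [v_0,v_2] + [v_0,v_1].
This gives a 21×14 integer matrix of rank 13; reducing to Smith normal form yields diagonal entries (1,1,1,1,1,1,1,1,1,1,1,1,1).

Now H_k = ker ∂_k / im ∂_{k+1}, so:

  H_0: rank C_0 − rank ∂_1 = 7 − 6 = 1, and the invariant factors of ∂_1 are all 1, so H_0 ≅ Z.
  H_1: rank ker ∂_1 − rank ∂_2 = (21 − 6) − 13 = 2, and the invariant factors of ∂_2 are all 1, so H_1 ≅ Z^2.
  H_2: rank ker ∂_2 − rank ∂_3 = (14 − 13) − 0 = 1, and there is no ∂_3, so H_2 ≅ Z.

As a check, the Euler characteristic is 7 − 21 + 14 = 0, which agrees with 1 − 2 + 1 = 0.
(K is a triangulation of the torus T^2.)

H_0 = Z,  H_1 = Z^2,  H_2 = Z.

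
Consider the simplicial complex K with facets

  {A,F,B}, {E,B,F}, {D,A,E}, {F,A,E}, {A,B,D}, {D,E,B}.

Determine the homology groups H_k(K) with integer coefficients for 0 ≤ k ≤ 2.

K has 5 vertices, 9 edges, 6 triangles.
rank ∂_0 = 0, rank ∂_1 = 4 ⇒ b_0 = 5 − 0 − 4 = 1; all invariant factors of ∂_1 are 1 so no torsion. So H_0 = Z.
rank ∂_1 = 4, rank ∂_2 = 5 ⇒ b_1 = 9 − 4 − 5 = 0; all invariant factors of ∂_2 are 1 so no torsion. So H_1 = 0.
rank ∂_2 = 5, rank ∂_3 = 0 ⇒ b_2 = 6 − 5 − 0 = 1. So H_2 = Z.

H_0 = Z,  H_1 = 0,  H_2 = Z.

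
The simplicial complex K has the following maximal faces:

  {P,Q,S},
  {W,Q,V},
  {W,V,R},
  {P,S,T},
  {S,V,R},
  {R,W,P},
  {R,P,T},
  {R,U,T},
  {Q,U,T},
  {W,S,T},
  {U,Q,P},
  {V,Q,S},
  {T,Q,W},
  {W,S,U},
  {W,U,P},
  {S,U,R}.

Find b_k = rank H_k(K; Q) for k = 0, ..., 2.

K has 8 vertices, 24 edges, 16 triangles.
rank ∂_0 = 0, rank ∂_1 = 7 ⇒ b_0 = 8 − 0 − 7 = 1; all invariant factors of ∂_1 are 1 so no torsion. So H_0 = Z.
rank ∂_1 = 7, rank ∂_2 = 15 ⇒ b_1 = 24 − 7 − 15 = 2; all invariant factors of ∂_2 are 1 so no torsion. So H_1 = Z^2.
rank ∂_2 = 15, rank ∂_3 = 0 ⇒ b_2 = 16 − 15 − 0 = 1. So H_2 = Z.

b_0 = 1, b_1 = 2, b_2 = 1.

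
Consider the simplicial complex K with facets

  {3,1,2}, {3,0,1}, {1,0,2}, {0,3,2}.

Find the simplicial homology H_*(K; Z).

Fix the vertex order 0 < 1 < 2 < 3 and write every simplex with vertices in increasing order. Then dim K = 2 and the simplices of K are:

  0-simplices (4): [0], [1], [2], [3]
  1-simplices (6): [0,1], [0,2], [0,3], [1,2], [1,3], [2,3]
  2-simplices (4): [0,1,2], [0,1,3], [0,2,3], [1,2,3]

so the chain groups are C_0 ≅ Z^4, C_1 ≅ Z^6, C_2 ≅ Z^4.

Boundary ∂_1: C_1 → C_0 sends each edge [p,q] (with p < q) to q − p.
The resulting 4×6 matrix has rank 3, and its Smith normal form has invariant factors (1,1,1).

Boundary ∂_2: C_2 → C_1 maps a triangle to the signed sum of its edges. For instance
  ∂[0,1,3] = [1,3] − [0,3] + [0,1],
  ∂[0,2,3] = [2,3] − [0,3] + [0,2].
This gives a 6×4 integer matrix of rank 3; reducing to Smith normal form yields diagonal entries (1,1,1).

From H_k ≅ ker(∂_k) / im(∂_{k+1}) we obtain:

  H_0: rank C_0 − rank ∂_1 = 4 − 3 = 1, and the invariant factors of ∂_1 are all 1, so H_0 = Z.
  H_1: rank ker ∂_1 − rank ∂_2 = (6 − 3) − 3 = 0, and the invariant factors of ∂_2 are all 1, so H_1 = 0.
  H_2: rank ker ∂_2 − rank ∂_3 = (4 − 3) − 0 = 1, and there is no ∂_3, so H_2 = Z.

H_0 = Z,  H_1 = 0,  H_2 = Z.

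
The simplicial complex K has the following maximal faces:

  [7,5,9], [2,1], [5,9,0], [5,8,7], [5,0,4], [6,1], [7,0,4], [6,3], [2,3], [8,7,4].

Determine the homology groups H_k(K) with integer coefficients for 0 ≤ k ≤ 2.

H_0 ≅ Z^2,  H_1 ≅ Z^2,  H_2 = 0.

Take the total order 0 < 1 < 2 < 3 < 4 < 5 < 6 < 7 < 8 < 9 on the vertex set. Then K (dimension 2) consists of the simplices:

  0-simplices (10): [0], [1], [2], [3], [4], [5], [6], [7], [8], [9]
  1-simplices (16): [0,4], [0,5], [0,7], [0,9], [1,2], [1,6], [2,3], [3,6], [4,5], [4,7], [4,8], [5,7], [5,8], [5,9], [7,8], [7,9]
  2-simplices (6): [0,4,5], [0,4,7], [0,5,9], [4,7,8], [5,7,8], [5,7,9]

Hence C_0 ≅ Z^10, C_1 ≅ Z^16, C_2 ≅ Z^6.

∂_1: C_1 → C_0 maps an edge to its endpoints' difference, ∂[p,q] = q − p.
The resulting 10×16 matrix has rank 8, and its Smith normal form has invariant factors (1,1,1,1,1,1,1,1).

∂_2: C_2 → C_1 sends each 2-simplex [p,q,r] to [q,r] − [p,r] + [p,q]. For instance
  ∂[4,7,8] = [7,8] − [4,8] + [4,7],
  ∂[5,7,9] = [7,9] − [5,9] + [5,7].
The 16×6 boundary matrix has rank 6 and Smith normal form diag(1,1,1,1,1,1).

Reading off H_k = ker ∂_k / im ∂_{k+1}:

  H_0: rank C_0 − rank ∂_1 = 10 − 8 = 2, and the invariant factors of ∂_1 are all 1, so H_0 ≅ Z^2.
  H_1: rank ker ∂_1 − rank ∂_2 = (16 − 8) − 6 = 2, and the invariant factors of ∂_2 are all 1, so H_1 ≅ Z^2.
  H_2: rank ker ∂_2 − rank ∂_3 = (6 − 6) − 0 = 0, and there is no ∂_3, so H_2 ≅ 0.

(K is a triangulation of the disjoint union of the cylinder S^1 x I and the circle S^1.)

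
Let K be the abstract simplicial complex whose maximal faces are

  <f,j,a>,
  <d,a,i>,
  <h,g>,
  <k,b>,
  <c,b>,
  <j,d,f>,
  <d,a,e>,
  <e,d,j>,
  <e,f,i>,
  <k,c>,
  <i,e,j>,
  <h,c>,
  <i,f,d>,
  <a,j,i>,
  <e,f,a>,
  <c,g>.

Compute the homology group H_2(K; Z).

Fix the vertex order a < b < c < d < e < f < g < h < i < j < k and write every simplex with vertices in increasing order. Then dim K = 2 and the simplices of K are:

  0-simplices (11): a, b, c, d, e, f, g, h, i, j, k
  1-simplices (21): ad, ae, af, ai, aj, bc, bk, cg, ch, ck, de, df, di, dj, ef, ei, ej, fi, fj, gh, ij
  2-simplices (10): ade, adi, aef, afj, aij, dej, dfi, dfj, efi, eij

Hence C_0 ≅ Z^11, C_1 ≅ Z^21, C_2 ≅ Z^10.

Boundary ∂_1: C_1 → C_0 sends each edge [p,q] (with p < q) to q − p.
As a 11×21 matrix over Z this has rank 9, with invariant factors (1,1,1,1,1,1,1,1,1).

∂_2: C_2 → C_1 sends each 2-simplex [p,q,r] to [q,r] − [p,r] + [p,q]. For instance
  ∂dej = ej − dj + de,
  ∂dfi = fi − di + df.
The resulting 21×10 matrix has rank 10, and its Smith normal form has invariant factors (1,1,1,1,1,1,1,1,1,2).

Now H_k = ker ∂_k / im ∂_{k+1}, so:

  H_2: rank ker ∂_2 − rank ∂_3 = (10 − 10) − 0 = 0, and there is no ∂_3, so H_2 ≅ 0.

(K is a triangulation of the disjoint union of a wedge of 2 circles and the real projective plane RP^2.)

H_2 ≅ 0.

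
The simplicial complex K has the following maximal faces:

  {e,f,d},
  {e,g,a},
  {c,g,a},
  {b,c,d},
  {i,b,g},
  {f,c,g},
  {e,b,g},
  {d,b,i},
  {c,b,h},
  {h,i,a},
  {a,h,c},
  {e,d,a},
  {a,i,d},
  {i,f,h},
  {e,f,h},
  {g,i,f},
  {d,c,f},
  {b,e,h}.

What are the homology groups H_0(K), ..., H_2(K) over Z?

H_0 = Z,  H_1 = Z^2,  H_2 = Z.

Order the vertices as a < b < c < d < e < f < g < h < i. Listing each simplex with vertices in this order, K has dimension 2 with simplices:

  0-simplices (9): a, b, c, d, e, f, g, h, i
  1-simplices (27): ac, ad, ae, ag, ah, ai, bc, bd, be, bg, bh, bi, cd, cf, cg, ch, de, df, di, ef, eg, eh, fg, fh, fi, gi, hi
  2-simplices (18): acg, ach, ade, adi, aeg, ahi, bcd, bch, bdi, beg, beh, bgi, cdf, cfg, def, efh, fgi, fhi

Hence C_0 ≅ Z^9, C_1 ≅ Z^27, C_2 ≅ Z^18.

The boundary map ∂_1: C_1 → C_0 maps an edge to its endpoints' difference, ∂[p,q] = q − p. For instance
  ∂fg = g − f.
The resulting 9×27 matrix has rank 8, and its Smith normal form has invariant factors (1,1,1,1,1,1,1,1).

∂_2: C_2 → C_1 acts by ∂[p,q,r] = [q,r] − [p,r] + [p,q]. For instance
  ∂bch = ch − bh + bc,
  ∂acg = cg − ag + ac.
The 27×18 boundary matrix has rank 17 and Smith normal form diag(1,1,1,1,1,1,1,1,1,1,1,1,1,1,1,1,1).

Now H_k = ker ∂_k / im ∂_{k+1}, so:

  H_0: rank C_0 − rank ∂_1 = 9 − 8 = 1, and the invariant factors of ∂_1 are all 1, so H_0 ≅ Z.
  H_1: rank ker ∂_1 − rank ∂_2 = (27 − 8) − 17 = 2, and the invariant factors of ∂_2 are all 1, so H_1 ≅ Z^2.
  H_2: rank ker ∂_2 − rank ∂_3 = (18 − 17) − 0 = 1, and there is no ∂_3, so H_2 ≅ Z.

As a check, the Euler characteristic is 9 − 27 + 18 = 0, which agrees with 1 − 2 + 1 = 0.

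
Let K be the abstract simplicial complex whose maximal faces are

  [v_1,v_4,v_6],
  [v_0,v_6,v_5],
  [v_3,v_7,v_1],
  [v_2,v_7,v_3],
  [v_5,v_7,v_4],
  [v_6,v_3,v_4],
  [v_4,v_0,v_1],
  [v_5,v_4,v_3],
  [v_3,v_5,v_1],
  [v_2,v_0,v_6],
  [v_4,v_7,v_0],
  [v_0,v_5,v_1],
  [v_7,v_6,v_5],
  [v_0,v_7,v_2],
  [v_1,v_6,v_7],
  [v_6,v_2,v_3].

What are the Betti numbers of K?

b_0 = 1, b_1 = 2, b_2 = 1.

Take the total order v_0 < v_1 < v_2 < v_3 < v_4 < v_5 < v_6 < v_7 on the vertex set. Then K (dimension 2) consists of the simplices:

  0-simplices (8): [v_0], [v_1], [v_2], [v_3], [v_4], [v_5], [v_6], [v_7]
  1-simplices (24): (24 of them)
  2-simplices (16): (16 of them)

giving chain groups C_0 ≅ Z^8, C_1 ≅ Z^24, C_2 ≅ Z^16.

Boundary ∂_1: C_1 → C_0 maps an edge to its endpoints' difference, ∂[p,q] = q − p.
This gives a 8×24 integer matrix of rank 7; reducing to Smith normal form yields diagonal entries (1,1,1,1,1,1,1).

∂_2: C_2 → C_1 acts by ∂[p,q,r] = [q,r] − [p,r] + [p,q]. For instance
  ∂[v_2,v_3,v_6] = [v_3,v_6] − [v_2,v_6] + [v_2,v_3],
  ∂[v_4,v_5,v_7] = [v_5,v_7] − [v_4,v_7] + [v_4,v_5].
The resulting 24×16 matrix has rank 15, and its Smith normal form has invariant factors (1,1,1,1,1,1,1,1,1,1,1,1,1,1,1).

Computing H_k = (kernel of ∂_k) / (image of ∂_{k+1}):

  H_0: rank C_0 − rank ∂_1 = 8 − 7 = 1, and the invariant factors of ∂_1 are all 1, so H_0 = Z.
  H_1: rank ker ∂_1 − rank ∂_2 = (24 − 7) − 15 = 2, and the invariant factors of ∂_2 are all 1, so H_1 = Z^2.
  H_2: rank ker ∂_2 − rank ∂_3 = (16 − 15) − 0 = 1, and there is no ∂_3, so H_2 = Z.

(K is a triangulation of the torus T^2.)

Hence the Betti numbers are b_0 = 1, b_1 = 2, b_2 = 1.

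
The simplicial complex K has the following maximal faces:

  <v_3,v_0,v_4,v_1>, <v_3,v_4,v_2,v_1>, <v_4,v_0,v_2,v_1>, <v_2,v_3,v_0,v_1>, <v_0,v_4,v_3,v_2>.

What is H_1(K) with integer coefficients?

H_1 = 0.

K has 5 vertices, 10 edges, 10 triangles, 5 3-simplices.
rank ∂_1 = 4, rank ∂_2 = 6 ⇒ b_1 = 10 − 4 − 6 = 0; all invariant factors of ∂_2 are 1 so no torsion. So H_1 = 0.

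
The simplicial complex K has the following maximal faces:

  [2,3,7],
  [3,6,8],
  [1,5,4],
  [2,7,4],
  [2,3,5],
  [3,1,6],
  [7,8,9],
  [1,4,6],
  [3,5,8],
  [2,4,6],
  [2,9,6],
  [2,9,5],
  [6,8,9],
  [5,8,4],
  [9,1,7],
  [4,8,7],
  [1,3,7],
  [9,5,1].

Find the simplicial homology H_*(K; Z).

Fix the vertex order 1 < 2 < 3 < 4 < 5 < 6 < 7 < 8 < 9 and write every simplex with vertices in increasing order. Then dim K = 2 and the simplices of K are:

  0-simplices (9): [1], [2], [3], [4], [5], [6], [7], [8], [9]
  1-simplices (27): (27 of them)
  2-simplices (18): [1,3,6], [1,3,7], [1,4,5], [1,4,6], [1,5,9], [1,7,9], [2,3,5], [2,3,7], [2,4,6], [2,4,7], [2,5,9], [2,6,9], [3,5,8], [3,6,8], [4,5,8], [4,7,8], [6,8,9], [7,8,9]

so the chain groups are C_0 ≅ Z^9, C_1 ≅ Z^27, C_2 ≅ Z^18.

∂_1: C_1 → C_0 is given by ∂[p,q] = [q] − [p].
As a 9×27 matrix over Z this has rank 8, with invariant factors (1,1,1,1,1,1,1,1).

The boundary map ∂_2: C_2 → C_1 acts by ∂[p,q,r] = [q,r] − [p,r] + [p,q]. For instance
  ∂[2,3,7] = [3,7] − [2,7] + [2,3],
  ∂[1,3,7] = [3,7] − [1,7] + [1,3].
As a 27×18 matrix over Z this has rank 17, with invariant factors (1,1,1,1,1,1,1,1,1,1,1,1,1,1,1,1,1).

From H_k ≅ ker(∂_k) / im(∂_{k+1}) we obtain:

  H_0: rank C_0 − rank ∂_1 = 9 − 8 = 1, and the invariant factors of ∂_1 are all 1, so H_0 ≅ Z.
  H_1: rank ker ∂_1 − rank ∂_2 = (27 − 8) − 17 = 2, and the invariant factors of ∂_2 are all 1, so H_1 ≅ Z^2.
  H_2: rank ker ∂_2 − rank ∂_3 = (18 − 17) − 0 = 1, and there is no ∂_3, so H_2 ≅ Z.

H_0 ≅ Z,  H_1 ≅ Z^2,  H_2 ≅ Z.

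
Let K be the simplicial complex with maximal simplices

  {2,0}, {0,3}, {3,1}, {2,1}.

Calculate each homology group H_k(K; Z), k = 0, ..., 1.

H_0 ≅ Z,  H_1 ≅ Z.

Order the vertices as 0 < 1 < 2 < 3. Listing each simplex with vertices in this order, K has dimension 1 with simplices:

  0-simplices (4): [0], [1], [2], [3]
  1-simplices (4): [0,2], [0,3], [1,2], [1,3]

giving chain groups C_0 ≅ Z^4, C_1 ≅ Z^4.

∂_1: C_1 → C_0 sends each edge [p,q] (with p < q) to q − p. For instance
  ∂[1,3] = [3] − [1].
The resulting 4×4 matrix has rank 3, and its Smith normal form has invariant factors (1,1,1).

Reading off H_k = ker ∂_k / im ∂_{k+1}:

  H_0: rank C_0 − rank ∂_1 = 4 − 3 = 1, and the invariant factors of ∂_1 are all 1, so H_0 ≅ Z.
  H_1: rank ker ∂_1 − rank ∂_2 = (4 − 3) − 0 = 1, and there is no ∂_2, so H_1 ≅ Z.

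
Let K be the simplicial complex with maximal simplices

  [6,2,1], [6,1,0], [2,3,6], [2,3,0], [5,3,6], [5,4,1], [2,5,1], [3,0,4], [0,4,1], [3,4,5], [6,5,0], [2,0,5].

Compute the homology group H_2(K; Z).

H_2 = 0.

We work with the vertex ordering 0 < 1 < 2 < 3 < 4 < 5 < 6. The simplices of K, each written with vertices in increasing order, are:

  0-simplices (7): [0], [1], [2], [3], [4], [5], [6]
  1-simplices (18): [0,1], [0,2], [0,3], [0,4], [0,5], [0,6], [1,2], [1,4], [1,5], [1,6], [2,3], [2,5], [2,6], [3,4], [3,5], [3,6], [4,5], [5,6]
  2-simplices (12): [0,1,4], [0,1,6], [0,2,3], [0,2,5], [0,3,4], [0,5,6], [1,2,5], [1,2,6], [1,4,5], [2,3,6], [3,4,5], [3,5,6]

Hence C_0 ≅ Z^7, C_1 ≅ Z^18, C_2 ≅ Z^12.

The boundary map ∂_1: C_1 → C_0 is given by ∂[p,q] = [q] − [p].
This gives a 7×18 integer matrix of rank 6; reducing to Smith normal form yields diagonal entries (1,1,1,1,1,1).

Boundary ∂_2: C_2 → C_1 sends each 2-simplex [p,q,r] to [q,r] − [p,r] + [p,q]. For instance
  ∂[1,2,6] = [2,6] − [1,6] + [1,2],
  ∂[3,5,6] = [5,6] − [3,6] + [3,5].
As a 18×12 matrix over Z this has rank 12, with invariant factors (1,1,1,1,1,1,1,1,1,1,1,2).

Reading off H_k = ker ∂_k / im ∂_{k+1}:

  H_2: rank ker ∂_2 − rank ∂_3 = (12 − 12) − 0 = 0, and there is no ∂_3, so H_2 ≅ 0.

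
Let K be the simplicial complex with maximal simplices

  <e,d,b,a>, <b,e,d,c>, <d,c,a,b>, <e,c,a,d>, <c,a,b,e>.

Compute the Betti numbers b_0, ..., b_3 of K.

We work with the vertex ordering a < b < c < d < e. The simplices of K, each written with vertices in increasing order, are:

  0-simplices (5): a, b, c, d, e
  1-simplices (10): ab, ac, ad, ae, bc, bd, be, cd, ce, de
  2-simplices (10): abc, abd, abe, acd, ace, ade, bcd, bce, bde, cde
  3-simplices (5): abcd, abce, abde, acde, bcde

Hence C_0 ≅ Z^5, C_1 ≅ Z^10, C_2 ≅ Z^10, C_3 ≅ Z^5.

∂_1: C_1 → C_0 maps an edge to its endpoints' difference, ∂[p,q] = q − p.
As a 5×10 matrix over Z this has rank 4, with invariant factors (1,1,1,1).

Boundary ∂_2: C_2 → C_1 acts by ∂[p,q,r] = [q,r] − [p,r] + [p,q]. For instance
  ∂cde = de − ce + cd,
  ∂bcd = cd − bd + bc.
The 10×10 boundary matrix has rank 6 and Smith normal form diag(1,1,1,1,1,1).

The boundary map ∂_3: C_3 → C_2 sends each 3-simplex σ to the alternating sum Σ_i (−1)^i (σ with its i-th vertex removed). For instance
  ∂abcd = bcd − acd + abd − abc,
  ∂bcde = cde − bde + bce − bcd.
As a 10×5 matrix over Z this has rank 4, with invariant factors (1,1,1,1).

From H_k ≅ ker(∂_k) / im(∂_{k+1}) we obtain:

  H_0: rank C_0 − rank ∂_1 = 5 − 4 = 1, and the invariant factors of ∂_1 are all 1, so H_0 = Z.
  H_1: rank ker ∂_1 − rank ∂_2 = (10 − 4) − 6 = 0, and the invariant factors of ∂_2 are all 1, so H_1 = 0.
  H_2: rank ker ∂_2 − rank ∂_3 = (10 − 6) − 4 = 0, and the invariant factors of ∂_3 are all 1, so H_2 = 0.
  H_3: rank ker ∂_3 − rank ∂_4 = (5 − 4) − 0 = 1, and there is no ∂_4, so H_3 = Z.

(K is a triangulation of the 3-sphere S^3.)

Hence the Betti numbers are b_0 = 1, b_1 = 0, b_2 = 0, b_3 = 1.

b_0 = 1, b_1 = 0, b_2 = 0, b_3 = 1.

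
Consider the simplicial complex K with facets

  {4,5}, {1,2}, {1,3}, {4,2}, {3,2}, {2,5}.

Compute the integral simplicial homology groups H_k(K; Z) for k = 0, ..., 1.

K has 5 vertices, 6 edges.
rank ∂_0 = 0, rank ∂_1 = 4 ⇒ b_0 = 5 − 0 − 4 = 1; all invariant factors of ∂_1 are 1 so no torsion. So H_0 ≅ Z.
rank ∂_1 = 4, rank ∂_2 = 0 ⇒ b_1 = 6 − 4 − 0 = 2. So H_1 ≅ Z^2.

H_0 = Z,  H_1 = Z^2.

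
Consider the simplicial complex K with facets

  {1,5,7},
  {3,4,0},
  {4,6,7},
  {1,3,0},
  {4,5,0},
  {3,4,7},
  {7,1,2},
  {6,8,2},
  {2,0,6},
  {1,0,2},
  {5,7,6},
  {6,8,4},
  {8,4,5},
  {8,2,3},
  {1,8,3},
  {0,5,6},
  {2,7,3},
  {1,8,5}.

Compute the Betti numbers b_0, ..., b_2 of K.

We work with the vertex ordering 0 < 1 < 2 < 3 < 4 < 5 < 6 < 7 < 8. The simplices of K, each written with vertices in increasing order, are:

  0-simplices (9): [0], [1], [2], [3], [4], [5], [6], [7], [8]
  1-simplices (27): (27 of them)
  2-simplices (18): [0,1,2], [0,1,3], [0,2,6], [0,3,4], [0,4,5], [0,5,6], [1,2,7], [1,3,8], [1,5,7], [1,5,8], [2,3,7], [2,3,8], [2,6,8], [3,4,7], [4,5,8], [4,6,7], [4,6,8], [5,6,7]

so the chain groups are C_0 ≅ Z^9, C_1 ≅ Z^27, C_2 ≅ Z^18.

∂_1: C_1 → C_0 sends each edge [p,q] (with p < q) to q − p. For instance
  ∂[3,4] = [4] − [3].
The resulting 9×27 matrix has rank 8, and its Smith normal form has invariant factors (1,1,1,1,1,1,1,1).

Boundary ∂_2: C_2 → C_1 acts by ∂[p,q,r] = [q,r] − [p,r] + [p,q]. For instance
  ∂[0,3,4] = [3,4] − [0,4] + [0,3],
  ∂[0,4,5] = [4,5] − [0,5] + [0,4].
The resulting 27×18 matrix has rank 18, and its Smith normal form has invariant factors (1,1,1,1,1,1,1,1,1,1,1,1,1,1,1,1,1,2).

Computing H_k = (kernel of ∂_k) / (image of ∂_{k+1}):

  H_0: rank C_0 − rank ∂_1 = 9 − 8 = 1, and the invariant factors of ∂_1 are all 1, so H_0 = Z.
  H_1: rank ker ∂_1 − rank ∂_2 = (27 − 8) − 18 = 1, and ∂_2 has invariant factor 2 > 1, so H_1 = Z ⊕ Z/2Z.
  H_2: rank ker ∂_2 − rank ∂_3 = (18 − 18) − 0 = 0, and there is no ∂_3, so H_2 = 0.

(K is a triangulation of the Klein bottle.)

Hence the Betti numbers are b_0 = 1, b_1 = 1, b_2 = 0.

b_0 = 1, b_1 = 1, b_2 = 0.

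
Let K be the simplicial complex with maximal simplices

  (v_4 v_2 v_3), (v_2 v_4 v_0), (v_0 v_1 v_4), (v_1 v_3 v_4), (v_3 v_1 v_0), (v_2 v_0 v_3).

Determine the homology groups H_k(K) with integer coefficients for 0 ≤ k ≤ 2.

K has 5 vertices, 9 edges, 6 triangles.
rank ∂_0 = 0, rank ∂_1 = 4 ⇒ b_0 = 5 − 0 − 4 = 1; all invariant factors of ∂_1 are 1 so no torsion. So H_0 ≅ Z.
rank ∂_1 = 4, rank ∂_2 = 5 ⇒ b_1 = 9 − 4 − 5 = 0; all invariant factors of ∂_2 are 1 so no torsion. So H_1 ≅ 0.
rank ∂_2 = 5, rank ∂_3 = 0 ⇒ b_2 = 6 − 5 − 0 = 1. So H_2 ≅ Z.

H_0 ≅ Z,  H_1 = 0,  H_2 ≅ Z.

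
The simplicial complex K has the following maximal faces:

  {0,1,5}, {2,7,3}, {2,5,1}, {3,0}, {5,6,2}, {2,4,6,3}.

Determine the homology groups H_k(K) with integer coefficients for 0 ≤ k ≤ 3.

H_0 = Z,  H_1 = Z,  H_2 = 0,  H_3 = 0.

We work with the vertex ordering 0 < 1 < 2 < 3 < 4 < 5 < 6 < 7. The simplices of K, each written with vertices in increasing order, are:

  0-simplices (8): [0], [1], [2], [3], [4], [5], [6], [7]
  1-simplices (15): [0,1], [0,3], [0,5], [1,2], [1,5], [2,3], [2,4], [2,5], [2,6], [2,7], [3,4], [3,6], [3,7], [4,6], [5,6]
  2-simplices (8): [0,1,5], [1,2,5], [2,3,4], [2,3,6], [2,3,7], [2,4,6], [2,5,6], [3,4,6]
  3-simplices (1): [2,3,4,6]

giving chain groups C_0 ≅ Z^8, C_1 ≅ Z^15, C_2 ≅ Z^8, C_3 ≅ Z^1.

The boundary map ∂_1: C_1 → C_0 is given by ∂[p,q] = [q] − [p]. For instance
  ∂[0,5] = [5] − [0].
As a 8×15 matrix over Z this has rank 7, with invariant factors (1,1,1,1,1,1,1).

Boundary ∂_2: C_2 → C_1 maps a triangle to the signed sum of its edges. For instance
  ∂[3,4,6] = [4,6] − [3,6] + [3,4],
  ∂[1,2,5] = [2,5] − [1,5] + [1,2].
The resulting 15×8 matrix has rank 7, and its Smith normal form has invariant factors (1,1,1,1,1,1,1).

∂_3: C_3 → C_2 sends each 3-simplex σ to the alternating sum Σ_i (−1)^i (σ with its i-th vertex removed). For instance
  ∂[2,3,4,6] = [3,4,6] − [2,4,6] + [2,3,6] − [2,3,4].
The resulting 8×1 matrix has rank 1, and its Smith normal form has invariant factors (1).

Reading off H_k = ker ∂_k / im ∂_{k+1}:

  H_0: rank C_0 − rank ∂_1 = 8 − 7 = 1, and the invariant factors of ∂_1 are all 1, so H_0 ≅ Z.
  H_1: rank ker ∂_1 − rank ∂_2 = (15 − 7) − 7 = 1, and the invariant factors of ∂_2 are all 1, so H_1 ≅ Z.
  H_2: rank ker ∂_2 − rank ∂_3 = (8 − 7) − 1 = 0, and the invariant factors of ∂_3 are all 1, so H_2 ≅ 0.
  H_3: rank ker ∂_3 − rank ∂_4 = (1 − 1) − 0 = 0, and there is no ∂_4, so H_3 ≅ 0.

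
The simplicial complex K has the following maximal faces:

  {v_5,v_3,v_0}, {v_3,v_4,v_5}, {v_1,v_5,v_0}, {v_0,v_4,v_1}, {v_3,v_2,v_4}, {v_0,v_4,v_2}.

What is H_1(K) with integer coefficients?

Fix the vertex order v_0 < v_1 < v_2 < v_3 < v_4 < v_5 and write every simplex with vertices in increasing order. Then dim K = 2 and the simplices of K are:

  0-simplices (6): [v_0], [v_1], [v_2], [v_3], [v_4], [v_5]
  1-simplices (12): [v_0,v_1], [v_0,v_2], [v_0,v_3], [v_0,v_4], [v_0,v_5], [v_1,v_4], [v_1,v_5], [v_2,v_3], [v_2,v_4], [v_3,v_4], [v_3,v_5], [v_4,v_5]
  2-simplices (6): [v_0,v_1,v_4], [v_0,v_1,v_5], [v_0,v_2,v_4], [v_0,v_3,v_5], [v_2,v_3,v_4], [v_3,v_4,v_5]

so the chain groups are C_0 ≅ Z^6, C_1 ≅ Z^12, C_2 ≅ Z^6.

The boundary map ∂_1: C_1 → C_0 is given by ∂[p,q] = [q] − [p].
The 6×12 boundary matrix has rank 5 and Smith normal form diag(1,1,1,1,1).

The boundary map ∂_2: C_2 → C_1 maps a triangle to the signed sum of its edges. For instance
  ∂[v_0,v_1,v_4] = [v_1,v_4] − [v_0,v_4] + [v_0,v_1],
  ∂[v_0,v_1,v_5] = [v_1,v_5] − [v_0,v_5] + [v_0,v_1].
The resulting 12×6 matrix has rank 6, and its Smith normal form has invariant factors (1,1,1,1,1,1).

From H_k ≅ ker(∂_k) / im(∂_{k+1}) we obtain:

  H_1: rank ker ∂_1 − rank ∂_2 = (12 − 5) − 6 = 1, and the invariant factors of ∂_2 are all 1, so H_1 = Z.

H_1 = Z.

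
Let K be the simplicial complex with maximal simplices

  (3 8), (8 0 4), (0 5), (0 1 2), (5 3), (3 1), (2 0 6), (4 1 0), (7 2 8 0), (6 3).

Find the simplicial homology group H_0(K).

Take the total order 0 < 1 < 2 < 3 < 4 < 5 < 6 < 7 < 8 on the vertex set. Then K (dimension 3) consists of the simplices:

  0-simplices (9): [0], [1], [2], [3], [4], [5], [6], [7], [8]
  1-simplices (18): [0,1], [0,2], [0,4], [0,5], [0,6], [0,7], [0,8], [1,2], [1,3], [1,4], [2,6], [2,7], [2,8], [3,5], [3,6], [3,8], [4,8], [7,8]
  2-simplices (8): [0,1,2], [0,1,4], [0,2,6], [0,2,7], [0,2,8], [0,4,8], [0,7,8], [2,7,8]
  3-simplices (1): [0,2,7,8]

Hence C_0 ≅ Z^9, C_1 ≅ Z^18, C_2 ≅ Z^8, C_3 ≅ Z^1.

Boundary ∂_1: C_1 → C_0 maps an edge to its endpoints' difference, ∂[p,q] = q − p.
This gives a 9×18 integer matrix of rank 8; reducing to Smith normal form yields diagonal entries (1,1,1,1,1,1,1,1).

∂_2: C_2 → C_1 acts by ∂[p,q,r] = [q,r] − [p,r] + [p,q]. For instance
  ∂[0,7,8] = [7,8] − [0,8] + [0,7],
  ∂[2,7,8] = [7,8] − [2,8] + [2,7].
As a 18×8 matrix over Z this has rank 7, with invariant factors (1,1,1,1,1,1,1).

∂_3: C_3 → C_2 sends each 3-simplex σ to the alternating sum Σ_i (−1)^i (σ with its i-th vertex removed). For instance
  ∂[0,2,7,8] = [2,7,8] − [0,7,8] + [0,2,8] − [0,2,7].
The resulting 8×1 matrix has rank 1, and its Smith normal form has invariant factors (1).

From H_k ≅ ker(∂_k) / im(∂_{k+1}) we obtain:

  H_0: rank C_0 − rank ∂_1 = 9 − 8 = 1, and the invariant factors of ∂_1 are all 1, so H_0 = Z.

H_0 = Z.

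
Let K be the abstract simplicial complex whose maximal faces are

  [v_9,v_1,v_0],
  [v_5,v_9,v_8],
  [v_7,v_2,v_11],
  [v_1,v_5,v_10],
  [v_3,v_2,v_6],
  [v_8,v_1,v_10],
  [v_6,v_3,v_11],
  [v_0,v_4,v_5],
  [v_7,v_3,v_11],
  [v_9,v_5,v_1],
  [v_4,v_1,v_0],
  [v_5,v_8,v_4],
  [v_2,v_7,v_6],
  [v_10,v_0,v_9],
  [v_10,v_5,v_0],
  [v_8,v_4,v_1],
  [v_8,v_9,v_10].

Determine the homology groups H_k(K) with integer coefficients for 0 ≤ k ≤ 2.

Fix the vertex order v_0 < v_1 < v_2 < v_3 < v_4 < v_5 < v_6 < v_7 < v_8 < v_9 < v_10 < v_11 and write every simplex with vertices in increasing order. Then dim K = 2 and the simplices of K are:

  0-simplices (12): [v_0], [v_1], [v_2], [v_3], [v_4], [v_5], [v_6], [v_7], [v_8], [v_9], [v_10], [v_11]
  1-simplices (28): (28 of them)
  2-simplices (17): (17 of them)

giving chain groups C_0 ≅ Z^12, C_1 ≅ Z^28, C_2 ≅ Z^17.

Boundary ∂_1: C_1 → C_0 is given by ∂[p,q] = [q] − [p]. For instance
  ∂[v_4,v_5] = [v_5] − [v_4].
The resulting 12×28 matrix has rank 10, and its Smith normal form has invariant factors (1,1,1,1,1,1,1,1,1,1).

The boundary map ∂_2: C_2 → C_1 maps a triangle to the signed sum of its edges. For instance
  ∂[v_8,v_9,v_10] = [v_9,v_10] − [v_8,v_10] + [v_8,v_9],
  ∂[v_5,v_8,v_9] = [v_8,v_9] − [v_5,v_9] + [v_5,v_8].
The 28×17 boundary matrix has rank 17 and Smith normal form diag(1,1,1,1,1,1,1,1,1,1,1,1,1,1,1,1,2).

Computing H_k = (kernel of ∂_k) / (image of ∂_{k+1}):

  H_0: rank C_0 − rank ∂_1 = 12 − 10 = 2, and the invariant factors of ∂_1 are all 1, so H_0 ≅ Z^2.
  H_1: rank ker ∂_1 − rank ∂_2 = (28 − 10) − 17 = 1, and ∂_2 has invariant factor 2 > 1, so H_1 ≅ Z × Z/2.
  H_2: rank ker ∂_2 − rank ∂_3 = (17 − 17) − 0 = 0, and there is no ∂_3, so H_2 ≅ 0.

As a check, the Euler characteristic is 12 − 28 + 17 = 1, which agrees with 2 − 1 + 0 = 1.

H_0 ≅ Z^2,  H_1 ≅ Z × Z/2,  H_2 = 0.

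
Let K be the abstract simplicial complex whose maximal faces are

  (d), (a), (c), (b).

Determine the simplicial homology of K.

We work with the vertex ordering a < b < c < d. The simplices of K, each written with vertices in increasing order, are:

  0-simplices (4): a, b, c, d

Hence C_0 ≅ Z^4.

Reading off H_k = ker ∂_k / im ∂_{k+1}:

  H_0: rank C_0 − rank ∂_1 = 4 − 0 = 4, and there is no ∂_1, so H_0 = Z^4.

(K is a triangulation of a set of 4 points.)

H_0 ≅ Z^4.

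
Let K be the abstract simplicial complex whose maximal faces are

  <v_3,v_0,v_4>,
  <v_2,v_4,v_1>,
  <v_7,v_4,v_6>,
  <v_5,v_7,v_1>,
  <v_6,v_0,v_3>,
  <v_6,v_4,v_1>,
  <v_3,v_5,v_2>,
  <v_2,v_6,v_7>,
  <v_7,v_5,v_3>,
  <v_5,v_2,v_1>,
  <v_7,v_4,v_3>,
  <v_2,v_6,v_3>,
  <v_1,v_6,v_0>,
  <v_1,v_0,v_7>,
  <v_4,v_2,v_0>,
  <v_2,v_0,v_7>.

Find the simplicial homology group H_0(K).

Take the total order v_0 < v_1 < v_2 < v_3 < v_4 < v_5 < v_6 < v_7 on the vertex set. Then K (dimension 2) consists of the simplices:

  0-simplices (8): [v_0], [v_1], [v_2], [v_3], [v_4], [v_5], [v_6], [v_7]
  1-simplices (24): (24 of them)
  2-simplices (16): (16 of them)

Hence C_0 ≅ Z^8, C_1 ≅ Z^24, C_2 ≅ Z^16.

The boundary map ∂_1: C_1 → C_0 sends each edge [p,q] (with p < q) to q − p.
As a 8×24 matrix over Z this has rank 7, with invariant factors (1,1,1,1,1,1,1).

Boundary ∂_2: C_2 → C_1 maps a triangle to the signed sum of its edges. For instance
  ∂[v_0,v_2,v_4] = [v_2,v_4] − [v_0,v_4] + [v_0,v_2],
  ∂[v_3,v_4,v_7] = [v_4,v_7] − [v_3,v_7] + [v_3,v_4].
As a 24×16 matrix over Z this has rank 15, with invariant factors (1,1,1,1,1,1,1,1,1,1,1,1,1,1,1).

Reading off H_k = ker ∂_k / im ∂_{k+1}:

  H_0: rank C_0 − rank ∂_1 = 8 − 7 = 1, and the invariant factors of ∂_1 are all 1, so H_0 = Z.

(K is a triangulation of the torus T^2.)

H_0 = Z.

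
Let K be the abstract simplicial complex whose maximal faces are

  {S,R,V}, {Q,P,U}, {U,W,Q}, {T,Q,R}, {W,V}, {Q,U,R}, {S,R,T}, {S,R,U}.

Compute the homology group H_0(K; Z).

Order the vertices as P < Q < R < S < T < U < V < W. Listing each simplex with vertices in this order, K has dimension 2 with simplices:

  0-simplices (8): P, Q, R, S, T, U, V, W
  1-simplices (15): PQ, PU, QR, QT, QU, QW, RS, RT, RU, RV, ST, SU, SV, UW, VW
  2-simplices (7): PQU, QRT, QRU, QUW, RST, RSU, RSV

giving chain groups C_0 ≅ Z^8, C_1 ≅ Z^15, C_2 ≅ Z^7.

Boundary ∂_1: C_1 → C_0 is given by ∂[p,q] = [q] − [p]. For instance
  ∂PQ = Q − P.
This gives a 8×15 integer matrix of rank 7; reducing to Smith normal form yields diagonal entries (1,1,1,1,1,1,1).

∂_2: C_2 → C_1 acts by ∂[p,q,r] = [q,r] − [p,r] + [p,q]. For instance
  ∂RSV = SV − RV + RS,
  ∂RST = ST − RT + RS.
This gives a 15×7 integer matrix of rank 7; reducing to Smith normal form yields diagonal entries (1,1,1,1,1,1,1).

Reading off H_k = ker ∂_k / im ∂_{k+1}:

  H_0: rank C_0 − rank ∂_1 = 8 − 7 = 1, and the invariant factors of ∂_1 are all 1, so H_0 ≅ Z.

H_0 ≅ Z.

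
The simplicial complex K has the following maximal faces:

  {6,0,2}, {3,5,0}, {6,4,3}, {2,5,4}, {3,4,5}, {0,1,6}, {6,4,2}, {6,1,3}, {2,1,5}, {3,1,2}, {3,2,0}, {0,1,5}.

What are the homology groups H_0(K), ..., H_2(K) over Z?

H_0 = Z,  H_1 = Z/2Z,  H_2 = 0.

Take the total order 0 < 1 < 2 < 3 < 4 < 5 < 6 on the vertex set. Then K (dimension 2) consists of the simplices:

  0-simplices (7): [0], [1], [2], [3], [4], [5], [6]
  1-simplices (18): [0,1], [0,2], [0,3], [0,5], [0,6], [1,2], [1,3], [1,5], [1,6], [2,3], [2,4], [2,5], [2,6], [3,4], [3,5], [3,6], [4,5], [4,6]
  2-simplices (12): [0,1,5], [0,1,6], [0,2,3], [0,2,6], [0,3,5], [1,2,3], [1,2,5], [1,3,6], [2,4,5], [2,4,6], [3,4,5], [3,4,6]

Hence C_0 ≅ Z^7, C_1 ≅ Z^18, C_2 ≅ Z^12.

Boundary ∂_1: C_1 → C_0 is given by ∂[p,q] = [q] − [p]. For instance
  ∂[1,5] = [5] − [1].
The 7×18 boundary matrix has rank 6 and Smith normal form diag(1,1,1,1,1,1).

∂_2: C_2 → C_1 sends each 2-simplex [p,q,r] to [q,r] − [p,r] + [p,q]. For instance
  ∂[0,2,3] = [2,3] − [0,3] + [0,2],
  ∂[1,2,5] = [2,5] − [1,5] + [1,2].
The resulting 18×12 matrix has rank 12, and its Smith normal form has invariant factors (1,1,1,1,1,1,1,1,1,1,1,2).

Now H_k = ker ∂_k / im ∂_{k+1}, so:

  H_0: rank C_0 − rank ∂_1 = 7 − 6 = 1, and the invariant factors of ∂_1 are all 1, so H_0 = Z.
  H_1: rank ker ∂_1 − rank ∂_2 = (18 − 6) − 12 = 0, and ∂_2 has invariant factor 2 > 1, so H_1 = Z/2Z.
  H_2: rank ker ∂_2 − rank ∂_3 = (12 − 12) − 0 = 0, and there is no ∂_3, so H_2 = 0.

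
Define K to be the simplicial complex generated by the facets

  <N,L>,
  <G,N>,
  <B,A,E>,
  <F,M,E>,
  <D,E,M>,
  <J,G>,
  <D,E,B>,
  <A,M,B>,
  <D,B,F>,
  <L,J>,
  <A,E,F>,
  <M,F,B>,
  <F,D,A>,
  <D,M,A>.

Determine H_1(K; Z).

H_1 = Z ⊕ Z/2.

We work with the vertex ordering A < B < D < E < F < G < J < L < M < N. The simplices of K, each written with vertices in increasing order, are:

  0-simplices (10): A, B, D, E, F, G, J, L, M, N
  1-simplices (19): AB, AD, AE, AF, AM, BD, BE, BF, BM, DE, DF, DM, EF, EM, FM, GJ, GN, JL, LN
  2-simplices (10): ABE, ABM, ADF, ADM, AEF, BDE, BDF, BFM, DEM, EFM

Hence C_0 ≅ Z^10, C_1 ≅ Z^19, C_2 ≅ Z^10.

Boundary ∂_1: C_1 → C_0 sends each edge [p,q] (with p < q) to q − p. For instance
  ∂BM = M − B.
The resulting 10×19 matrix has rank 8, and its Smith normal form has invariant factors (1,1,1,1,1,1,1,1).

∂_2: C_2 → C_1 maps a triangle to the signed sum of its edges. For instance
  ∂EFM = FM − EM + EF,
  ∂DEM = EM − DM + DE.
As a 19×10 matrix over Z this has rank 10, with invariant factors (1,1,1,1,1,1,1,1,1,2).

Computing H_k = (kernel of ∂_k) / (image of ∂_{k+1}):

  H_1: rank ker ∂_1 − rank ∂_2 = (19 − 8) − 10 = 1, and ∂_2 has invariant factor 2 > 1, so H_1 ≅ Z ⊕ Z/2.

(K is a triangulation of the disjoint union of the real projective plane RP^2 and the circle S^1.)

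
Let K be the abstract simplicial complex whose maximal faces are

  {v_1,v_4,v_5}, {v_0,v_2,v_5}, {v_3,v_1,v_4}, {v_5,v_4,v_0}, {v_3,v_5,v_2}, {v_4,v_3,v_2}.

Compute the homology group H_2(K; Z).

H_2 ≅ 0.

K has 6 vertices, 12 edges, 6 triangles.
rank ∂_2 = 6, rank ∂_3 = 0 ⇒ b_2 = 6 − 6 − 0 = 0. So H_2 = 0.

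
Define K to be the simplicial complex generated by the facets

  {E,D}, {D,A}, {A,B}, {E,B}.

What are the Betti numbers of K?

Order the vertices as A < B < D < E. Listing each simplex with vertices in this order, K has dimension 1 with simplices:

  0-simplices (4): A, B, D, E
  1-simplices (4): AB, AD, BE, DE

Hence C_0 ≅ Z^4, C_1 ≅ Z^4.

∂_1: C_1 → C_0 sends each edge [p,q] (with p < q) to q − p.
This gives a 4×4 integer matrix of rank 3; reducing to Smith normal form yields diagonal entries (1,1,1).

Reading off H_k = ker ∂_k / im ∂_{k+1}:

  H_0: rank C_0 − rank ∂_1 = 4 − 3 = 1, and the invariant factors of ∂_1 are all 1, so H_0 ≅ Z.
  H_1: rank ker ∂_1 − rank ∂_2 = (4 − 3) − 0 = 1, and there is no ∂_2, so H_1 ≅ Z.

As a check, the Euler characteristic is 4 − 4 = 0, which agrees with 1 − 1 = 0.
(K is a triangulation of the circle S^1.)

Hence the Betti numbers are b_0 = 1, b_1 = 1.

b_0 = 1, b_1 = 1.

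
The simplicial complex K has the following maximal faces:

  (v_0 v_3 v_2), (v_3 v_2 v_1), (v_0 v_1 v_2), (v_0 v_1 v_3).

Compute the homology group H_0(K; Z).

H_0 ≅ Z.

We work with the vertex ordering v_0 < v_1 < v_2 < v_3. The simplices of K, each written with vertices in increasing order, are:

  0-simplices (4): [v_0], [v_1], [v_2], [v_3]
  1-simplices (6): [v_0,v_1], [v_0,v_2], [v_0,v_3], [v_1,v_2], [v_1,v_3], [v_2,v_3]
  2-simplices (4): [v_0,v_1,v_2], [v_0,v_1,v_3], [v_0,v_2,v_3], [v_1,v_2,v_3]

so the chain groups are C_0 ≅ Z^4, C_1 ≅ Z^6, C_2 ≅ Z^4.

The boundary map ∂_1: C_1 → C_0 maps an edge to its endpoints' difference, ∂[p,q] = q − p.
This gives a 4×6 integer matrix of rank 3; reducing to Smith normal form yields diagonal entries (1,1,1).

Boundary ∂_2: C_2 → C_1 maps a triangle to the signed sum of its edges. For instance
  ∂[v_0,v_1,v_3] = [v_1,v_3] − [v_0,v_3] + [v_0,v_1],
  ∂[v_0,v_1,v_2] = [v_1,v_2] − [v_0,v_2] + [v_0,v_1].
The resulting 6×4 matrix has rank 3, and its Smith normal form has invariant factors (1,1,1).

Computing H_k = (kernel of ∂_k) / (image of ∂_{k+1}):

  H_0: rank C_0 − rank ∂_1 = 4 − 3 = 1, and the invariant factors of ∂_1 are all 1, so H_0 = Z.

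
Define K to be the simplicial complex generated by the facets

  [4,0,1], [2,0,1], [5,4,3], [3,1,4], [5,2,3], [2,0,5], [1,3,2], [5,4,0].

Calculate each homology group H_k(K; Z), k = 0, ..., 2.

Fix the vertex order 0 < 1 < 2 < 3 < 4 < 5 and write every simplex with vertices in increasing order. Then dim K = 2 and the simplices of K are:

  0-simplices (6): [0], [1], [2], [3], [4], [5]
  1-simplices (12): [0,1], [0,2], [0,4], [0,5], [1,2], [1,3], [1,4], [2,3], [2,5], [3,4], [3,5], [4,5]
  2-simplices (8): [0,1,2], [0,1,4], [0,2,5], [0,4,5], [1,2,3], [1,3,4], [2,3,5], [3,4,5]

Hence C_0 ≅ Z^6, C_1 ≅ Z^12, C_2 ≅ Z^8.

The boundary map ∂_1: C_1 → C_0 is given by ∂[p,q] = [q] − [p]. For instance
  ∂[3,4] = [4] − [3].
The 6×12 boundary matrix has rank 5 and Smith normal form diag(1,1,1,1,1).

Boundary ∂_2: C_2 → C_1 acts by ∂[p,q,r] = [q,r] − [p,r] + [p,q]. For instance
  ∂[0,2,5] = [2,5] − [0,5] + [0,2],
  ∂[1,3,4] = [3,4] − [1,4] + [1,3].
The resulting 12×8 matrix has rank 7, and its Smith normal form has invariant factors (1,1,1,1,1,1,1).

From H_k ≅ ker(∂_k) / im(∂_{k+1}) we obtain:

  H_0: rank C_0 − rank ∂_1 = 6 − 5 = 1, and the invariant factors of ∂_1 are all 1, so H_0 ≅ Z.
  H_1: rank ker ∂_1 − rank ∂_2 = (12 − 5) − 7 = 0, and the invariant factors of ∂_2 are all 1, so H_1 ≅ 0.
  H_2: rank ker ∂_2 − rank ∂_3 = (8 − 7) − 0 = 1, and there is no ∂_3, so H_2 ≅ Z.

H_0 = Z,  H_1 = 0,  H_2 = Z.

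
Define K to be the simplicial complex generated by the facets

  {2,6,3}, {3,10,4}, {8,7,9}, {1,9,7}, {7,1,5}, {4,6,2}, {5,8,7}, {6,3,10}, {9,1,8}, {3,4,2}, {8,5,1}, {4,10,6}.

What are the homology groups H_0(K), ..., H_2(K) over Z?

H_0 = Z^2,  H_1 = 0,  H_2 = Z^2.

We work with the vertex ordering 1 < 2 < 3 < 4 < 5 < 6 < 7 < 8 < 9 < 10. The simplices of K, each written with vertices in increasing order, are:

  0-simplices (10): [1], [2], [3], [4], [5], [6], [7], [8], [9], [10]
  1-simplices (18): [1,5], [1,7], [1,8], [1,9], [2,3], [2,4], [2,6], [3,4], [3,6], [3,10], [4,6], [4,10], [5,7], [5,8], [6,10], [7,8], [7,9], [8,9]
  2-simplices (12): [1,5,7], [1,5,8], [1,7,9], [1,8,9], [2,3,4], [2,3,6], [2,4,6], [3,4,10], [3,6,10], [4,6,10], [5,7,8], [7,8,9]

Hence C_0 ≅ Z^10, C_1 ≅ Z^18, C_2 ≅ Z^12.

The boundary map ∂_1: C_1 → C_0 sends each edge [p,q] (with p < q) to q − p. For instance
  ∂[3,6] = [6] − [3].
As a 10×18 matrix over Z this has rank 8, with invariant factors (1,1,1,1,1,1,1,1).

The boundary map ∂_2: C_2 → C_1 acts by ∂[p,q,r] = [q,r] − [p,r] + [p,q]. For instance
  ∂[1,8,9] = [8,9] − [1,9] + [1,8],
  ∂[5,7,8] = [7,8] − [5,8] + [5,7].
The resulting 18×12 matrix has rank 10, and its Smith normal form has invariant factors (1,1,1,1,1,1,1,1,1,1).

Computing H_k = (kernel of ∂_k) / (image of ∂_{k+1}):

  H_0: rank C_0 − rank ∂_1 = 10 − 8 = 2, and the invariant factors of ∂_1 are all 1, so H_0 = Z^2.
  H_1: rank ker ∂_1 − rank ∂_2 = (18 − 8) − 10 = 0, and the invariant factors of ∂_2 are all 1, so H_1 = 0.
  H_2: rank ker ∂_2 − rank ∂_3 = (12 − 10) − 0 = 2, and there is no ∂_3, so H_2 = Z^2.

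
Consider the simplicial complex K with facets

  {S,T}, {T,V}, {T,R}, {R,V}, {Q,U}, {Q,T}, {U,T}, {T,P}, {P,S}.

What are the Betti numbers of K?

K has 7 vertices, 9 edges.
rank ∂_0 = 0, rank ∂_1 = 6 ⇒ b_0 = 7 − 0 − 6 = 1; all invariant factors of ∂_1 are 1 so no torsion. So H_0 ≅ Z.
rank ∂_1 = 6, rank ∂_2 = 0 ⇒ b_1 = 9 − 6 − 0 = 3. So H_1 ≅ Z^3.

b_0 = 1, b_1 = 3.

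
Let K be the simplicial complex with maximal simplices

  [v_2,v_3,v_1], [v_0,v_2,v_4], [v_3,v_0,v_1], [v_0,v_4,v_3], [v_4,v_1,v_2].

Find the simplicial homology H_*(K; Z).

H_0 = Z,  H_1 = Z,  H_2 = 0.

Order the vertices as v_0 < v_1 < v_2 < v_3 < v_4. Listing each simplex with vertices in this order, K has dimension 2 with simplices:

  0-simplices (5): [v_0], [v_1], [v_2], [v_3], [v_4]
  1-simplices (10): [v_0,v_1], [v_0,v_2], [v_0,v_3], [v_0,v_4], [v_1,v_2], [v_1,v_3], [v_1,v_4], [v_2,v_3], [v_2,v_4], [v_3,v_4]
  2-simplices (5): [v_0,v_1,v_3], [v_0,v_2,v_4], [v_0,v_3,v_4], [v_1,v_2,v_3], [v_1,v_2,v_4]

Hence C_0 ≅ Z^5, C_1 ≅ Z^10, C_2 ≅ Z^5.

∂_1: C_1 → C_0 maps an edge to its endpoints' difference, ∂[p,q] = q − p. For instance
  ∂[v_0,v_3] = [v_3] − [v_0].
The 5×10 boundary matrix has rank 4 and Smith normal form diag(1,1,1,1).

Boundary ∂_2: C_2 → C_1 maps a triangle to the signed sum of its edges. For instance
  ∂[v_1,v_2,v_4] = [v_2,v_4] − [v_1,v_4] + [v_1,v_2],
  ∂[v_1,v_2,v_3] = [v_2,v_3] − [v_1,v_3] + [v_1,v_2].
As a 10×5 matrix over Z this has rank 5, with invariant factors (1,1,1,1,1).

Computing H_k = (kernel of ∂_k) / (image of ∂_{k+1}):

  H_0: rank C_0 − rank ∂_1 = 5 − 4 = 1, and the invariant factors of ∂_1 are all 1, so H_0 ≅ Z.
  H_1: rank ker ∂_1 − rank ∂_2 = (10 − 4) − 5 = 1, and the invariant factors of ∂_2 are all 1, so H_1 ≅ Z.
  H_2: rank ker ∂_2 − rank ∂_3 = (5 − 5) − 0 = 0, and there is no ∂_3, so H_2 ≅ 0.

As a check, the Euler characteristic is 5 − 10 + 5 = 0, which agrees with 1 − 1 + 0 = 0.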